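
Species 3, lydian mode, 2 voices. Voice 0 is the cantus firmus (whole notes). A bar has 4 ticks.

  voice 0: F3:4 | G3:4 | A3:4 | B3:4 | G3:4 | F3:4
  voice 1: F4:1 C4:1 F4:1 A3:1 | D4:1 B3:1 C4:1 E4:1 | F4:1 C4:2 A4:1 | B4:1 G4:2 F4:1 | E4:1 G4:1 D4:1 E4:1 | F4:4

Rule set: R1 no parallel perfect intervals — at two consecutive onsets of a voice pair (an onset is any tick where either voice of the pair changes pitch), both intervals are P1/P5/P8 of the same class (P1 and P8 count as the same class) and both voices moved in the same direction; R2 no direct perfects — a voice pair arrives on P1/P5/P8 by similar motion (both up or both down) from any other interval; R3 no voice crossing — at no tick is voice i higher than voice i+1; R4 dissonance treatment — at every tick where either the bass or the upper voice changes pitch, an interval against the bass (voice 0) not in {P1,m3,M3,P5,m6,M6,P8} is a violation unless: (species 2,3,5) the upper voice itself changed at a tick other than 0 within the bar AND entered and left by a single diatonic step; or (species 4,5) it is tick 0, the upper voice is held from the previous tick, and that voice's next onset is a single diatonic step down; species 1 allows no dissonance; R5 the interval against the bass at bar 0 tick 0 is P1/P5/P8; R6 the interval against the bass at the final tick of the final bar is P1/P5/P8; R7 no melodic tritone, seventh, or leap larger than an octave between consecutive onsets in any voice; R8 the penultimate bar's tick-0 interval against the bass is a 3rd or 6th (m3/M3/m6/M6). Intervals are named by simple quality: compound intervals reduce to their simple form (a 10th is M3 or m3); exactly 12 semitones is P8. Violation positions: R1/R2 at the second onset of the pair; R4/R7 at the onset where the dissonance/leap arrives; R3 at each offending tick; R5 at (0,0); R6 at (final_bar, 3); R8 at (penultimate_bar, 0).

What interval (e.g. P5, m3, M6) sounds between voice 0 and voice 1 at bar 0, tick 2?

voice 0=F3 voice 1=F4 -> P8

P8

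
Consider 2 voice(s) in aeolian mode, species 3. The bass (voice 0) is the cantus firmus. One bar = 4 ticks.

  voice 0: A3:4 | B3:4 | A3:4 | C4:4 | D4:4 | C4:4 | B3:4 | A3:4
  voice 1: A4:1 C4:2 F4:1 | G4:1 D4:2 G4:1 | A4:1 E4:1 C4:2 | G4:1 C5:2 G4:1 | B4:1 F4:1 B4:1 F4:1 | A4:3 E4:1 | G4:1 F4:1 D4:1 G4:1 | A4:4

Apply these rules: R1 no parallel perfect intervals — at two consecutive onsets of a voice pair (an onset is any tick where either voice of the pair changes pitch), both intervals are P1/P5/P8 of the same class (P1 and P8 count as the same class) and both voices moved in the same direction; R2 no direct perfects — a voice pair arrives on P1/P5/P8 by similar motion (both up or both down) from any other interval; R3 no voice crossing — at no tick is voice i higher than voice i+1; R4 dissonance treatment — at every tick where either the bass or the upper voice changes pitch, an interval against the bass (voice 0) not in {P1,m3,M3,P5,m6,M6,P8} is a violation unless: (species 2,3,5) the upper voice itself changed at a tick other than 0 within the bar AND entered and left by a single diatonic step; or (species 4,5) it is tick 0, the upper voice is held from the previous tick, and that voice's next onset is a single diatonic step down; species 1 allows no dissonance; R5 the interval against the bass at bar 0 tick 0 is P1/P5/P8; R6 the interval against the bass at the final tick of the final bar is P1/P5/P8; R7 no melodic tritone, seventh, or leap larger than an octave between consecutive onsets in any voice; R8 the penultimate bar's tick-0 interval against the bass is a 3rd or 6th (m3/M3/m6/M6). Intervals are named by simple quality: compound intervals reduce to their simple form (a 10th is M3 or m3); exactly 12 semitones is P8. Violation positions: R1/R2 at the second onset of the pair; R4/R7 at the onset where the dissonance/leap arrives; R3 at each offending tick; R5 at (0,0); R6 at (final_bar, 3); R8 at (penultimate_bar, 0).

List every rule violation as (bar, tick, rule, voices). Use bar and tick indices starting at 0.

bar 0: v0=A3 v1=A4 downbeat P8
bar 1: v0=B3 v1=G4 downbeat m6
bar 2: v0=A3 v1=A4 downbeat P8
bar 3: v0=C4 v1=G4 downbeat P5
bar 4: v0=D4 v1=B4 downbeat M6
bar 5: v0=C4 v1=A4 downbeat M6
bar 6: v0=B3 v1=G4 downbeat m6
bar 7: v0=A3 v1=A4 downbeat P8
  -> R2 @ bar 3 tick 0 v(0, 1): A3/C4 m3 -> C4/G4 P5 similar
  -> R7 @ bar 4 tick 1 v(1,): B4->F4 leap 6st
  -> R7 @ bar 4 tick 2 v(1,): F4->B4 leap 6st
  -> R7 @ bar 4 tick 3 v(1,): B4->F4 leap 6st
  -> R4 @ bar 6 tick 1 v(0, 1): B3/F4 TT untreated

(3, 0, R2, (0, 1))
(4, 1, R7, (1,))
(4, 2, R7, (1,))
(4, 3, R7, (1,))
(6, 1, R4, (0, 1))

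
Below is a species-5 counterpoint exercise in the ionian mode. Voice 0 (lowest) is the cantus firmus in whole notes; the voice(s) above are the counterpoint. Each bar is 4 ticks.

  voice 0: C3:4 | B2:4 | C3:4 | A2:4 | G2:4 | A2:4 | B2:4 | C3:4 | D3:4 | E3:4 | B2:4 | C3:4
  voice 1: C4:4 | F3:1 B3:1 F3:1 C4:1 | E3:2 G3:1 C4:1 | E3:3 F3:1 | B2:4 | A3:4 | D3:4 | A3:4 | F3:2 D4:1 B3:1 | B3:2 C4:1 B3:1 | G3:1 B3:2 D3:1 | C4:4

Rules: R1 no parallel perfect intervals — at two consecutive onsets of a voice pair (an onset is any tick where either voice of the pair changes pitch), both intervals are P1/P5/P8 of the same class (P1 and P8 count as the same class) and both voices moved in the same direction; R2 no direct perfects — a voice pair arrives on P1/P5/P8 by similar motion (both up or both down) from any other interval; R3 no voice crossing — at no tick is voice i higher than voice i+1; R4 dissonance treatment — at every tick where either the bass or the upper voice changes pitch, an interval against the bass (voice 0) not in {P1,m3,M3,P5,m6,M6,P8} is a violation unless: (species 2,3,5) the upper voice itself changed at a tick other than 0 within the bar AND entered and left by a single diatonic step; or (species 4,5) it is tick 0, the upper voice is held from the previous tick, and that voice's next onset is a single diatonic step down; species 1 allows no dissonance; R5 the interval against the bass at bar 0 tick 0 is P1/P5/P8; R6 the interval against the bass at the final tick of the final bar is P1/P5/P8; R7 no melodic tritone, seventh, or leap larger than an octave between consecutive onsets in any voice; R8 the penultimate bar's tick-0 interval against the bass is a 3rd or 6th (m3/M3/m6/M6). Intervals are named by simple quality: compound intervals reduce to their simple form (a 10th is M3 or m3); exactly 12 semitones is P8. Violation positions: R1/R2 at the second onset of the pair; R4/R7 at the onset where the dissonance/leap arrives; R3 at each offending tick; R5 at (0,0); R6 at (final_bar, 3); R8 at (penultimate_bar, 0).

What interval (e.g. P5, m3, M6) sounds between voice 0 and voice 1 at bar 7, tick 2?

M6

voice 0=C3 voice 1=A3 -> M6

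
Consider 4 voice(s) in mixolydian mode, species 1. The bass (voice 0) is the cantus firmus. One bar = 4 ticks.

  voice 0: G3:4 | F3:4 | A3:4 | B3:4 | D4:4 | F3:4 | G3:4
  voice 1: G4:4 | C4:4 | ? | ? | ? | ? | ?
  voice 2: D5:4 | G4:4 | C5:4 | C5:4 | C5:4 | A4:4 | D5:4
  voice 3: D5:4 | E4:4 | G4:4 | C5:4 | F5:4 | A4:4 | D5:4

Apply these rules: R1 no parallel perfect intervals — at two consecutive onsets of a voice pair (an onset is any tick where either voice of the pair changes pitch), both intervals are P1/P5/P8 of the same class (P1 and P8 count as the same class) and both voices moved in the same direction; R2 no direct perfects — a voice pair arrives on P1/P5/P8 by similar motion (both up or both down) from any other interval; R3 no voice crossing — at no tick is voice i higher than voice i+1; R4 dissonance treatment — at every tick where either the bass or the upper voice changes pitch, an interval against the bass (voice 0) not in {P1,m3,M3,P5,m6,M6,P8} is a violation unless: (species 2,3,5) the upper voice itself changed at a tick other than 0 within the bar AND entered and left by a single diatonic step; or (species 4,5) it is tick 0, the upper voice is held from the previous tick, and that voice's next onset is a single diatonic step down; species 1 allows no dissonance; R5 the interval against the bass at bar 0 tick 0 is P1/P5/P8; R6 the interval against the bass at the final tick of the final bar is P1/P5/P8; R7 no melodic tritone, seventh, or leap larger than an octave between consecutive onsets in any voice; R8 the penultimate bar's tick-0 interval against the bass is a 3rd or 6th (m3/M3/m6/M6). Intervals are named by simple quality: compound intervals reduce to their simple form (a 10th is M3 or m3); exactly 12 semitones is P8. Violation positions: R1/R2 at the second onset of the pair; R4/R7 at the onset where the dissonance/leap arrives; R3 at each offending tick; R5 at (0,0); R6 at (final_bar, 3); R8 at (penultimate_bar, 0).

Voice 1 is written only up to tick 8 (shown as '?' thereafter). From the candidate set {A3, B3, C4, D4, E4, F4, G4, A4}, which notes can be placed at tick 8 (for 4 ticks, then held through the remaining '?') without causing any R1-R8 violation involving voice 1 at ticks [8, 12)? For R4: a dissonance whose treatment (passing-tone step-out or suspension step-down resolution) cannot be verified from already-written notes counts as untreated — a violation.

{A3, C4}

A3: legal
B3: violates R4
C4: legal
D4: violates R4
E4: violates R1
F4: violates R1
G4: violates R2,R4
A4: violates R2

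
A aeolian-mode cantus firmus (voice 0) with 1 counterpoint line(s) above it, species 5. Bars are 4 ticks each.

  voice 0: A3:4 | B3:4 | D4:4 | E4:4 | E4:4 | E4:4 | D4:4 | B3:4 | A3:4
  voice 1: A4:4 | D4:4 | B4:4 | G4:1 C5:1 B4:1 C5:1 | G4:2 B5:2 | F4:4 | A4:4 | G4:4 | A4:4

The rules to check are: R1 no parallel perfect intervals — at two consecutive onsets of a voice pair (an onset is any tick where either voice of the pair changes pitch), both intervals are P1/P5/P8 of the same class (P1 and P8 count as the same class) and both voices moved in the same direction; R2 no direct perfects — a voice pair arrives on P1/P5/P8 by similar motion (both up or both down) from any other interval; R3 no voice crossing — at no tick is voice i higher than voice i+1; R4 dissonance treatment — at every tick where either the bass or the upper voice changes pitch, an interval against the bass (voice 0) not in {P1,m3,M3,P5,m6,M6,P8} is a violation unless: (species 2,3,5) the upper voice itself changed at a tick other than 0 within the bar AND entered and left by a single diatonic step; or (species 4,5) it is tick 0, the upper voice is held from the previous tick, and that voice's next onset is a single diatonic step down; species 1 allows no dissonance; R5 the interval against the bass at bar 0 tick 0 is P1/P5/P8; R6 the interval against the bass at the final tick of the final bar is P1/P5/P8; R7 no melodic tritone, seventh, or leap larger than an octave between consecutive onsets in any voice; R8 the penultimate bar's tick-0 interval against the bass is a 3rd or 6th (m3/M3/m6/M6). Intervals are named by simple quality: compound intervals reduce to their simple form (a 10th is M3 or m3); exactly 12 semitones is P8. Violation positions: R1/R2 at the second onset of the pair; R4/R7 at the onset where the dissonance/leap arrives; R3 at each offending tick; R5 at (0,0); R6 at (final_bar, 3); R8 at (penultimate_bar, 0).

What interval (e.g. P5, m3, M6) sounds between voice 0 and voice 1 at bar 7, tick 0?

m6

voice 0=B3 voice 1=G4 -> m6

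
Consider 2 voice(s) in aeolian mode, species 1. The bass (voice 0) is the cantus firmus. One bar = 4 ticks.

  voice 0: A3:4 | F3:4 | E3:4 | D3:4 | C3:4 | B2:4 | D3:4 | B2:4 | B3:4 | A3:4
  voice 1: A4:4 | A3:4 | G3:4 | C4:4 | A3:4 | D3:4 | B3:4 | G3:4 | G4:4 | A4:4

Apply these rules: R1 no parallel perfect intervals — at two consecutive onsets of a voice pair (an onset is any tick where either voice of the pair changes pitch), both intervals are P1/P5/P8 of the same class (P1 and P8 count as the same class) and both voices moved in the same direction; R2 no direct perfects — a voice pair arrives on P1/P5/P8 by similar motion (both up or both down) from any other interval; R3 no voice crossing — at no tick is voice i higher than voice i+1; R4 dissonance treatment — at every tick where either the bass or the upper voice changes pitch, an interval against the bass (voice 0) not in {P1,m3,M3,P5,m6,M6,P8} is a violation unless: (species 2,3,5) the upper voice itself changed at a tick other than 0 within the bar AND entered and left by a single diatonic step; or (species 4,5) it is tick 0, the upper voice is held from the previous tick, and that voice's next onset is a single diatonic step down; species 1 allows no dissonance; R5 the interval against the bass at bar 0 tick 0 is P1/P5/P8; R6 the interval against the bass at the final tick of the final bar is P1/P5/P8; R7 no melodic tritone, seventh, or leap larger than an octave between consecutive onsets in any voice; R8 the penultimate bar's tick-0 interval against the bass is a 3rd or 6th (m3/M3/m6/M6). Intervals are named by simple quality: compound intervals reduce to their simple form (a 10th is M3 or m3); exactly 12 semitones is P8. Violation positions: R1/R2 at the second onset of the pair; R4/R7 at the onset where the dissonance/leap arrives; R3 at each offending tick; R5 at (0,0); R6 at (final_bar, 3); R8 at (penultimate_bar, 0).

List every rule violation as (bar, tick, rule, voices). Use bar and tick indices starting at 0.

bar 0: v0=A3 v1=A4 downbeat P8
bar 1: v0=F3 v1=A3 downbeat M3
bar 2: v0=E3 v1=G3 downbeat m3
bar 3: v0=D3 v1=C4 downbeat m7
bar 4: v0=C3 v1=A3 downbeat M6
bar 5: v0=B2 v1=D3 downbeat m3
bar 6: v0=D3 v1=B3 downbeat M6
bar 7: v0=B2 v1=G3 downbeat m6
bar 8: v0=B3 v1=G4 downbeat m6
bar 9: v0=A3 v1=A4 downbeat P8
  -> R4 @ bar 3 tick 0 v(0, 1): D3/C4 m7 untreated

(3, 0, R4, (0, 1))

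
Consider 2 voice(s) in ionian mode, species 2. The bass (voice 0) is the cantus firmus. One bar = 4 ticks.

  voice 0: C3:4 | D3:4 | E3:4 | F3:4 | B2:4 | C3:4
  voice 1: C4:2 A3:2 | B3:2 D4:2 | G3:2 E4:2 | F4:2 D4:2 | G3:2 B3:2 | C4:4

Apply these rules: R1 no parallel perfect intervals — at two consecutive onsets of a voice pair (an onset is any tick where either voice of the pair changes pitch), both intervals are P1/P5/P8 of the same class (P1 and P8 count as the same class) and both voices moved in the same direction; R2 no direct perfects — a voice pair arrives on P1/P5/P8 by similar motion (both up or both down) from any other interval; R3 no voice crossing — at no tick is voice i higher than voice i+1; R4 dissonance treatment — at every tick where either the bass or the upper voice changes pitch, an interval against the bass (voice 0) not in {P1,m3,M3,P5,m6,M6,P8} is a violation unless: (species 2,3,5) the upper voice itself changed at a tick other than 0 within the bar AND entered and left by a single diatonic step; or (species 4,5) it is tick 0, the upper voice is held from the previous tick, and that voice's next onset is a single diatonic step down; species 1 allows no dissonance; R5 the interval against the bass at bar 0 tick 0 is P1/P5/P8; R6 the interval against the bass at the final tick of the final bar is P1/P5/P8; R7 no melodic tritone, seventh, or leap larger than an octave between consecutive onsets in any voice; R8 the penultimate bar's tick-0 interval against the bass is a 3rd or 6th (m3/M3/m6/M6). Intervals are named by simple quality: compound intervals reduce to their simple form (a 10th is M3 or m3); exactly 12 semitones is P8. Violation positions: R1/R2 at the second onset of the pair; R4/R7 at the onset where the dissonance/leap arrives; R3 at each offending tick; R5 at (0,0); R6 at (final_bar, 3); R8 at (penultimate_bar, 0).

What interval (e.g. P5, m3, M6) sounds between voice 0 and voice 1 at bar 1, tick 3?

voice 0=D3 voice 1=D4 -> P8

P8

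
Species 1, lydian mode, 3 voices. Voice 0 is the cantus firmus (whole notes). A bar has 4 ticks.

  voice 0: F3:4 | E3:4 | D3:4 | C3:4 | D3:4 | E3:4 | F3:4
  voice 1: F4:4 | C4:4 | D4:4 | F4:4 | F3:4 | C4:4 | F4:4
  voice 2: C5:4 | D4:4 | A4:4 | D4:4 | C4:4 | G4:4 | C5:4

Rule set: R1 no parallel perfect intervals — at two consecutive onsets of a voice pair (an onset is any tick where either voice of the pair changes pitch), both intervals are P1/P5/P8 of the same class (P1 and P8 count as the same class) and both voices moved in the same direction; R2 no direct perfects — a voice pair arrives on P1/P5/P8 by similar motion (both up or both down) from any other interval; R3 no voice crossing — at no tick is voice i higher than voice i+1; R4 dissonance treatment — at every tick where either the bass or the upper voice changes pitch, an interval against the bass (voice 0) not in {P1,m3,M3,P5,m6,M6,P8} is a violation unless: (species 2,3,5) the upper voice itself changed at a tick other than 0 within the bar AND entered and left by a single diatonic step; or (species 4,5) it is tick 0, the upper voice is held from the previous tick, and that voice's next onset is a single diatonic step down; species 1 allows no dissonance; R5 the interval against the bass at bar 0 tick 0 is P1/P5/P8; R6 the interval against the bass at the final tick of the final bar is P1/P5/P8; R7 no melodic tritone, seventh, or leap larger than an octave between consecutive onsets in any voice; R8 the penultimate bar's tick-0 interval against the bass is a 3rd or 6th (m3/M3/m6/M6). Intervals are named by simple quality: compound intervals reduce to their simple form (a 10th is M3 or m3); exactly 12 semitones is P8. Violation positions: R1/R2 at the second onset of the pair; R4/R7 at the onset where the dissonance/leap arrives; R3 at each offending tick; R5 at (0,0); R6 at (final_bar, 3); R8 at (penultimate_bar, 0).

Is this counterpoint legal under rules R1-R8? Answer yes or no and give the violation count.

bar 0: v0=F3 v1=F4 v2=C5 (P5)
bar 1: v0=E3 v1=C4 v2=D4 (m7)
bar 2: v0=D3 v1=D4 v2=A4 (P5)
bar 3: v0=C3 v1=F4 v2=D4 (M2)
bar 4: v0=D3 v1=F3 v2=C4 (m7)
bar 5: v0=E3 v1=C4 v2=G4 (m3)
bar 6: v0=F3 v1=F4 v2=C5 (P5)
  R4 @ bar1.0: E3/D4 m7 untreated
  R7 @ bar1.0: C5->D4 leap 10st
  R2 @ bar2.0: C4/D4 M2 -> D4/A4 P5 similar
  R3 @ bar3.0: F4 above D4
  R4 @ bar3.0: C3/F4 P4 untreated
  R4 @ bar3.0: C3/D4 M2 untreated
  R3 @ bar3.1: F4 above D4
  R3 @ bar3.2: F4 above D4
  R3 @ bar3.3: F4 above D4
  R2 @ bar4.0: F4/D4 m3 -> F3/C4 P5 similar
  R4 @ bar4.0: D3/C4 m7 untreated
  R1 @ bar5.0: F3/C4 P5 -> C4/G4 P5 similar
  R1 @ bar6.0: C4/G4 P5 -> F4/C5 P5 similar
  R2 @ bar6.0: E3/C4 m6 -> F3/F4 P8 similar
  R2 @ bar6.0: E3/G4 m3 -> F3/C5 P5 similar

No (15 violations)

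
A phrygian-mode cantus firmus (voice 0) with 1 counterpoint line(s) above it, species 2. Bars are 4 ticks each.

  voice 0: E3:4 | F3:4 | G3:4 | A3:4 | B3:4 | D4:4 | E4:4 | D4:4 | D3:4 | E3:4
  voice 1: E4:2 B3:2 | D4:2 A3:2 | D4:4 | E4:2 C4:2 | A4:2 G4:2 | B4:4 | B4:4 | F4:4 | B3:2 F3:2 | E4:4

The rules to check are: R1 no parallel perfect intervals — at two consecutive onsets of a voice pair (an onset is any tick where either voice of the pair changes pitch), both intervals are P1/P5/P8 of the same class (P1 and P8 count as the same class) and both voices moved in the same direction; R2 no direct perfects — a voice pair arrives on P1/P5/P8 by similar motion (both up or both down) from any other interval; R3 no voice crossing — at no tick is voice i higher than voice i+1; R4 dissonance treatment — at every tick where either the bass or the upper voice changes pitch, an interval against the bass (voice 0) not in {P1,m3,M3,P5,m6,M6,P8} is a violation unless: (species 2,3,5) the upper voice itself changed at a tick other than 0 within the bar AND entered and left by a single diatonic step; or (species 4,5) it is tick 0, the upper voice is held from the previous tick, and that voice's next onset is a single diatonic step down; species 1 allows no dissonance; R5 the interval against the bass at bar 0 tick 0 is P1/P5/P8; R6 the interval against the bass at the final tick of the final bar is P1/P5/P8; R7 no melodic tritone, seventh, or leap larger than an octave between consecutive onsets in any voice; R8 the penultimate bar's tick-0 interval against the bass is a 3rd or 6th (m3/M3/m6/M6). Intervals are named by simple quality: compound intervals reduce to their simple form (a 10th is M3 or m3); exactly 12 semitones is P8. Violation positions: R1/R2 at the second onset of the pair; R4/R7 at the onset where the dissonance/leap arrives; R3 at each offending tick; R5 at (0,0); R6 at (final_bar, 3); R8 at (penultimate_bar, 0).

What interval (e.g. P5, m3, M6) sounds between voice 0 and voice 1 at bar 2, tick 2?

voice 0=G3 voice 1=D4 -> P5

P5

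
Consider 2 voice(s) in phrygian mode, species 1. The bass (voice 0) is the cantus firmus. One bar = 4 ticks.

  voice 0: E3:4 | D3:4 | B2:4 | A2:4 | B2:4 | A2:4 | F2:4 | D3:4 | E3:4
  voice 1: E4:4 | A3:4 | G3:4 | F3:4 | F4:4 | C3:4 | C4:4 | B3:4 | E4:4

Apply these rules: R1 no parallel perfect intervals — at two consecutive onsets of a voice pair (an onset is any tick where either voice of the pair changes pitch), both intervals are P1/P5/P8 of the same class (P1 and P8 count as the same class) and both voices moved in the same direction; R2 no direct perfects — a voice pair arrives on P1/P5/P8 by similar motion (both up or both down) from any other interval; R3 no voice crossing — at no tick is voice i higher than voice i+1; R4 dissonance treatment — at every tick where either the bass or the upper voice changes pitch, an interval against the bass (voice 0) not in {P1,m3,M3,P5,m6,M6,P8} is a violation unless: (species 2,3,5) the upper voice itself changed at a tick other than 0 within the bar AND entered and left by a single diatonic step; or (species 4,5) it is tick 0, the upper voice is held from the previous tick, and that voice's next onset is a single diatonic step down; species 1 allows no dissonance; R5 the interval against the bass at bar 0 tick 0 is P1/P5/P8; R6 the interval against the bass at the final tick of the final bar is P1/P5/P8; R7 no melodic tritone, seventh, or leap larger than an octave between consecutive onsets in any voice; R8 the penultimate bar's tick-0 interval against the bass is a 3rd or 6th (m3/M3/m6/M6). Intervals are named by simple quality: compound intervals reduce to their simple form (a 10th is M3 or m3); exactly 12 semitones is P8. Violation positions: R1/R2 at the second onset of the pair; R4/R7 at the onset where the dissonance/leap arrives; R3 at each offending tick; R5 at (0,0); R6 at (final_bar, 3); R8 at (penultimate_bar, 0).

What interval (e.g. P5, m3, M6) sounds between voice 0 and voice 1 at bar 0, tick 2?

P8

voice 0=E3 voice 1=E4 -> P8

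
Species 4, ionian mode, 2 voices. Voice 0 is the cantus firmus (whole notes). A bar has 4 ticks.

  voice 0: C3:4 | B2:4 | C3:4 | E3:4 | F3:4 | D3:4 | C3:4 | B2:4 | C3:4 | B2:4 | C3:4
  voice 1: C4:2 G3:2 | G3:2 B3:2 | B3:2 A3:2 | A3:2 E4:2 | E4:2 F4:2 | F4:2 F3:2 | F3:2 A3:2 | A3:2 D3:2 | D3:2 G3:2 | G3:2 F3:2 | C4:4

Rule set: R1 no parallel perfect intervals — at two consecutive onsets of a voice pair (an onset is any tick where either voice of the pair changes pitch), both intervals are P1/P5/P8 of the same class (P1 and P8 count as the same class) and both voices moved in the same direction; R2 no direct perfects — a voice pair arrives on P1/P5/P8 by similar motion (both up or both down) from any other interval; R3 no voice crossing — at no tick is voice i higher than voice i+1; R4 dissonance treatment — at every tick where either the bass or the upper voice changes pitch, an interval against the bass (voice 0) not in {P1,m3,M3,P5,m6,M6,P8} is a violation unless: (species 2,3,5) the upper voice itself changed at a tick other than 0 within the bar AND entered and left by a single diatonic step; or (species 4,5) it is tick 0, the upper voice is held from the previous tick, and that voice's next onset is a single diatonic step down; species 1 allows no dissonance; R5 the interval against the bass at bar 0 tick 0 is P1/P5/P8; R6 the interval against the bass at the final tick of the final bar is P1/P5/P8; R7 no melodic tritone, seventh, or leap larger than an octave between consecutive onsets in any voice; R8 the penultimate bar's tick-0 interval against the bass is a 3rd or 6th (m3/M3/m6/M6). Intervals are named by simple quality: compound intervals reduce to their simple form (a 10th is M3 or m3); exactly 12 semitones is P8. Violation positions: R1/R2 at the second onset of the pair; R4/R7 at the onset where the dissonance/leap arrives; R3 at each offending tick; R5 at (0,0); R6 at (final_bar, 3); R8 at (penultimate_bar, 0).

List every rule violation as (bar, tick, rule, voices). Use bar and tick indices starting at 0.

(3, 0, R4, (0, 1))
(4, 0, R4, (0, 1))
(6, 0, R4, (0, 1))
(7, 0, R4, (0, 1))
(8, 0, R4, (0, 1))
(9, 2, R4, (0, 1))
(10, 0, R2, (0, 1))

bar 0: v0=C3 v1=C4 downbeat P8
bar 1: v0=B2 v1=G3 downbeat m6
bar 2: v0=C3 v1=B3 downbeat M7
bar 3: v0=E3 v1=A3 downbeat P4
bar 4: v0=F3 v1=E4 downbeat M7
bar 5: v0=D3 v1=F4 downbeat m3
bar 6: v0=C3 v1=F3 downbeat P4
bar 7: v0=B2 v1=A3 downbeat m7
bar 8: v0=C3 v1=D3 downbeat M2
bar 9: v0=B2 v1=G3 downbeat m6
bar 10: v0=C3 v1=C4 downbeat P8
  -> R4 @ bar 3 tick 0 v(0, 1): E3/A3 P4 untreated
  -> R4 @ bar 4 tick 0 v(0, 1): F3/E4 M7 untreated
  -> R4 @ bar 6 tick 0 v(0, 1): C3/F3 P4 untreated
  -> R4 @ bar 7 tick 0 v(0, 1): B2/A3 m7 untreated
  -> R4 @ bar 8 tick 0 v(0, 1): C3/D3 M2 untreated
  -> R4 @ bar 9 tick 2 v(0, 1): B2/F3 TT untreated
  -> R2 @ bar 10 tick 0 v(0, 1): B2/F3 TT -> C3/C4 P8 similar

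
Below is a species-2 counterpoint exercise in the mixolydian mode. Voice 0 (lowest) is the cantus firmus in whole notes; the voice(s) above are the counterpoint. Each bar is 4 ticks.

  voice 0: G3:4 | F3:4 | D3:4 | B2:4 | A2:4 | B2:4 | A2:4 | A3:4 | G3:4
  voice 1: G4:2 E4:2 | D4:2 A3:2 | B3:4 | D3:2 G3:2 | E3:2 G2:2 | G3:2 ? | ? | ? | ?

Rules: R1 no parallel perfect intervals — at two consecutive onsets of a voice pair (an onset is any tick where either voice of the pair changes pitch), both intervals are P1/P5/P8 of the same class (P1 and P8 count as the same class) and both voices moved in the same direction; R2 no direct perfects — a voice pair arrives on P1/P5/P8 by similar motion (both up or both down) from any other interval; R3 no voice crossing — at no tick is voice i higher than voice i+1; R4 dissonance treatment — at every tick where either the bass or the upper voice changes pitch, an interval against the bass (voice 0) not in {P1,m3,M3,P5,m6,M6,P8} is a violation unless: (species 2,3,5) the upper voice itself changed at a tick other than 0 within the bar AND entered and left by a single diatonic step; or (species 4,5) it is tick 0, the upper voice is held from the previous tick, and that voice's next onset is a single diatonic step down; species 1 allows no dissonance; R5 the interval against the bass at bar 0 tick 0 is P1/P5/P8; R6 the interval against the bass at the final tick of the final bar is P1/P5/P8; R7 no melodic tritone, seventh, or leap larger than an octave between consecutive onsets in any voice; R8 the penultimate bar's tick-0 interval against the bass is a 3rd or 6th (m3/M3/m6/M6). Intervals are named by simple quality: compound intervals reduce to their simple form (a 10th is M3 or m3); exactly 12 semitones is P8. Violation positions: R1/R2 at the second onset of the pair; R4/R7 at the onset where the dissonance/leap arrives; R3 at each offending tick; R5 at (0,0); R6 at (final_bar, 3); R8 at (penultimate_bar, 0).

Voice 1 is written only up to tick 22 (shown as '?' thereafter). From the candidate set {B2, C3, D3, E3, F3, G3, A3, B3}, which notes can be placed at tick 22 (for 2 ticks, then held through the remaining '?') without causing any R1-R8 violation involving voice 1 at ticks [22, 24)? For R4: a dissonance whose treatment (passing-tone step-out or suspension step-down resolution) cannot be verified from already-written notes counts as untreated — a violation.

{B2, B3, D3, G3}

B2: legal
C3: violates R4
D3: legal
E3: violates R4
F3: violates R4
G3: legal
A3: violates R4
B3: legal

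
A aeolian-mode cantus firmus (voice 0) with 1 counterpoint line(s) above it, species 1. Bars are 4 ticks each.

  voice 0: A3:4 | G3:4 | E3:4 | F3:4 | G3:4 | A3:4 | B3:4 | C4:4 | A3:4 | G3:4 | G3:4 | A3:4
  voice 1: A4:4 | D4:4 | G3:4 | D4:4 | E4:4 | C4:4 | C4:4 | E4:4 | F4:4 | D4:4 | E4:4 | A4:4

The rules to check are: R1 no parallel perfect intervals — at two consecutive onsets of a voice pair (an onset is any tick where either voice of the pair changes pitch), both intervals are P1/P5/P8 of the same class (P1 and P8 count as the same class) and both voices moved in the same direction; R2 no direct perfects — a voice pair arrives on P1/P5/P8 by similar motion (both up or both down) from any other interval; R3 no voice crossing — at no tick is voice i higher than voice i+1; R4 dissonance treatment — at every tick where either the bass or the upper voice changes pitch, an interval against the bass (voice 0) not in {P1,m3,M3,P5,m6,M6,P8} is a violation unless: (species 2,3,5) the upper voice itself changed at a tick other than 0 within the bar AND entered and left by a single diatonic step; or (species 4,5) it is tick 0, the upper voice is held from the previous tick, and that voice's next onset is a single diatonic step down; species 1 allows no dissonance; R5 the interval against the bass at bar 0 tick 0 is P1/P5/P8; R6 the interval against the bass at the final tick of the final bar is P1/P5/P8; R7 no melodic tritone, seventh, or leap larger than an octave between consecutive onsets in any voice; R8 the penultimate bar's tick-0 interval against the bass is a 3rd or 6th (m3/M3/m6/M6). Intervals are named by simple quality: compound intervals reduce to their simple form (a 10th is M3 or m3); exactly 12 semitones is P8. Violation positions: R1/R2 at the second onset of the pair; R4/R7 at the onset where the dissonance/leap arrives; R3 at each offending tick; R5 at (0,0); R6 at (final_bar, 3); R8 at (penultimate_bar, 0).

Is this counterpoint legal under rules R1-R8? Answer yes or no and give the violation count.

No (4 violations)

bar 0: v0=A3 v1=A4 (P8)
bar 1: v0=G3 v1=D4 (P5)
bar 2: v0=E3 v1=G3 (m3)
bar 3: v0=F3 v1=D4 (M6)
bar 4: v0=G3 v1=E4 (M6)
bar 5: v0=A3 v1=C4 (m3)
bar 6: v0=B3 v1=C4 (m2)
bar 7: v0=C4 v1=E4 (M3)
bar 8: v0=A3 v1=F4 (m6)
bar 9: v0=G3 v1=D4 (P5)
bar 10: v0=G3 v1=E4 (M6)
bar 11: v0=A3 v1=A4 (P8)
  R2 @ bar1.0: A3/A4 P8 -> G3/D4 P5 similar
  R4 @ bar6.0: B3/C4 m2 untreated
  R2 @ bar9.0: A3/F4 m6 -> G3/D4 P5 similar
  R2 @ bar11.0: G3/E4 M6 -> A3/A4 P8 similar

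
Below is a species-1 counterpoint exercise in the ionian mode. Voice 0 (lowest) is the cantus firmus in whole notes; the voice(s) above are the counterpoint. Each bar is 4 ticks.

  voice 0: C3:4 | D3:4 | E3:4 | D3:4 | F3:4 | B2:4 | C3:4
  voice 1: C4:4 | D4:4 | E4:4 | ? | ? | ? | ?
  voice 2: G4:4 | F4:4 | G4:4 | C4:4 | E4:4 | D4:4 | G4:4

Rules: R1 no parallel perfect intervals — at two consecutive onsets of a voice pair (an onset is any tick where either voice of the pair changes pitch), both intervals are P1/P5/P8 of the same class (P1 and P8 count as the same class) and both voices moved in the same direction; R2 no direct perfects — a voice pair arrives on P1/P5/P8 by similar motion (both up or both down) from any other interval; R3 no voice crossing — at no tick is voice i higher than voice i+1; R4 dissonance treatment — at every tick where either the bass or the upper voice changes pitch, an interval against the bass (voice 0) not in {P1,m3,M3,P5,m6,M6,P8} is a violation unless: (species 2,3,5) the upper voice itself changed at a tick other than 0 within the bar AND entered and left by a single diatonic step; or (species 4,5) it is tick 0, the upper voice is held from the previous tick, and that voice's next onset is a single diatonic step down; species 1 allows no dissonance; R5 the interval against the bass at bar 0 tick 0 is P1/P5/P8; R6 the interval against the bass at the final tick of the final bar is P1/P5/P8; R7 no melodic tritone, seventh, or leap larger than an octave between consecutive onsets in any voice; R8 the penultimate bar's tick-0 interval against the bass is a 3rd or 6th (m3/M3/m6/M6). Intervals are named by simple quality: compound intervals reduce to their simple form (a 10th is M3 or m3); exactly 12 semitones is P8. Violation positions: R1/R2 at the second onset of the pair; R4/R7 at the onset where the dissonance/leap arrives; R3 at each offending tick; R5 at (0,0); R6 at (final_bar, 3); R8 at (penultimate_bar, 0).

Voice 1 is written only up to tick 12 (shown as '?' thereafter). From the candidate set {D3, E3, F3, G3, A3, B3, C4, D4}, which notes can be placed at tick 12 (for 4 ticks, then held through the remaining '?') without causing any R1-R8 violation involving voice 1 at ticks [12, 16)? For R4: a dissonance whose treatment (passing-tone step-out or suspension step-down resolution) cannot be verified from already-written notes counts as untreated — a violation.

{B3}

D3: violates R1,R7
E3: violates R4
F3: violates R2,R7
G3: violates R4
A3: violates R2
B3: legal
C4: violates R2,R4
D4: violates R1,R3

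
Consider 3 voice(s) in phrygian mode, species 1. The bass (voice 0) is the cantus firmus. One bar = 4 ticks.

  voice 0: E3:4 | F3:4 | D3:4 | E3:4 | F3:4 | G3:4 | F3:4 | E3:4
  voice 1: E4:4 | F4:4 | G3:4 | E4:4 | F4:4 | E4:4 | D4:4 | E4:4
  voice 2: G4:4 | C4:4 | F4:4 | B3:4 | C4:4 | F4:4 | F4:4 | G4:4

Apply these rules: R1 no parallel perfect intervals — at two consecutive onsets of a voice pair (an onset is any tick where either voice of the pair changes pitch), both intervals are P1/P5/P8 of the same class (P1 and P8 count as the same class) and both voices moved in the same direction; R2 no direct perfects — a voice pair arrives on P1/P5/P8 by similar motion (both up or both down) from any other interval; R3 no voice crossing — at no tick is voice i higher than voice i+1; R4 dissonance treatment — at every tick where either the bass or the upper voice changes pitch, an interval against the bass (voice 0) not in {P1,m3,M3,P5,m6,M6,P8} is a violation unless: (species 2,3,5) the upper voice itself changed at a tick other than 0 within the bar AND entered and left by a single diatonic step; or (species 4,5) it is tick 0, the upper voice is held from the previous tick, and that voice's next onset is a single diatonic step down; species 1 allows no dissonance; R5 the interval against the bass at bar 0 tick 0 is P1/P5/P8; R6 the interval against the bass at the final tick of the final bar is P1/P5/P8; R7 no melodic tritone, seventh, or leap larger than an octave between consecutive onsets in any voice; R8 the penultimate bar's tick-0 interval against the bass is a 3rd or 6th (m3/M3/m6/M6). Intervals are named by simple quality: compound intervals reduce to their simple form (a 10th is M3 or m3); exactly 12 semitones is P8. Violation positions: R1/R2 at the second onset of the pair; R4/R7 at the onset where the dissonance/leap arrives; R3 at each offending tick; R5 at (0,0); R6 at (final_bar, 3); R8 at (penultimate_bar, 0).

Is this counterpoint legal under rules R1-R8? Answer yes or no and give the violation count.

No (23 violations)

bar 0: v0=E3 v1=E4 v2=G4 (m3)
bar 1: v0=F3 v1=F4 v2=C4 (P5)
bar 2: v0=D3 v1=G3 v2=F4 (m3)
bar 3: v0=E3 v1=E4 v2=B3 (P5)
bar 4: v0=F3 v1=F4 v2=C4 (P5)
bar 5: v0=G3 v1=E4 v2=F4 (m7)
bar 6: v0=F3 v1=D4 v2=F4 (P8)
bar 7: v0=E3 v1=E4 v2=G4 (m3)
  R5 @ bar0.0: opens on m3
  R1 @ bar1.0: E3/E4 P8 -> F3/F4 P8 similar
  R3 @ bar1.0: F4 above C4
  R3 @ bar1.1: F4 above C4
  R3 @ bar1.2: F4 above C4
  R3 @ bar1.3: F4 above C4
  R4 @ bar2.0: D3/G3 P4 untreated
  R7 @ bar2.0: F4->G3 leap 10st
  R2 @ bar3.0: D3/G3 P4 -> E3/E4 P8 similar
  R3 @ bar3.0: E4 above B3
  R7 @ bar3.0: F4->B3 leap 6st
  R3 @ bar3.1: E4 above B3
  R3 @ bar3.2: E4 above B3
  R3 @ bar3.3: E4 above B3
  R1 @ bar4.0: E3/E4 P8 -> F3/F4 P8 similar
  R1 @ bar4.0: E3/B3 P5 -> F3/C4 P5 similar
  R3 @ bar4.0: F4 above C4
  R3 @ bar4.1: F4 above C4
  R3 @ bar4.2: F4 above C4
  R3 @ bar4.3: F4 above C4
  R4 @ bar5.0: G3/F4 m7 untreated
  R8 @ bar6.0: penult P8 not 3rd/6th
  R6 @ bar7.3: closes on m3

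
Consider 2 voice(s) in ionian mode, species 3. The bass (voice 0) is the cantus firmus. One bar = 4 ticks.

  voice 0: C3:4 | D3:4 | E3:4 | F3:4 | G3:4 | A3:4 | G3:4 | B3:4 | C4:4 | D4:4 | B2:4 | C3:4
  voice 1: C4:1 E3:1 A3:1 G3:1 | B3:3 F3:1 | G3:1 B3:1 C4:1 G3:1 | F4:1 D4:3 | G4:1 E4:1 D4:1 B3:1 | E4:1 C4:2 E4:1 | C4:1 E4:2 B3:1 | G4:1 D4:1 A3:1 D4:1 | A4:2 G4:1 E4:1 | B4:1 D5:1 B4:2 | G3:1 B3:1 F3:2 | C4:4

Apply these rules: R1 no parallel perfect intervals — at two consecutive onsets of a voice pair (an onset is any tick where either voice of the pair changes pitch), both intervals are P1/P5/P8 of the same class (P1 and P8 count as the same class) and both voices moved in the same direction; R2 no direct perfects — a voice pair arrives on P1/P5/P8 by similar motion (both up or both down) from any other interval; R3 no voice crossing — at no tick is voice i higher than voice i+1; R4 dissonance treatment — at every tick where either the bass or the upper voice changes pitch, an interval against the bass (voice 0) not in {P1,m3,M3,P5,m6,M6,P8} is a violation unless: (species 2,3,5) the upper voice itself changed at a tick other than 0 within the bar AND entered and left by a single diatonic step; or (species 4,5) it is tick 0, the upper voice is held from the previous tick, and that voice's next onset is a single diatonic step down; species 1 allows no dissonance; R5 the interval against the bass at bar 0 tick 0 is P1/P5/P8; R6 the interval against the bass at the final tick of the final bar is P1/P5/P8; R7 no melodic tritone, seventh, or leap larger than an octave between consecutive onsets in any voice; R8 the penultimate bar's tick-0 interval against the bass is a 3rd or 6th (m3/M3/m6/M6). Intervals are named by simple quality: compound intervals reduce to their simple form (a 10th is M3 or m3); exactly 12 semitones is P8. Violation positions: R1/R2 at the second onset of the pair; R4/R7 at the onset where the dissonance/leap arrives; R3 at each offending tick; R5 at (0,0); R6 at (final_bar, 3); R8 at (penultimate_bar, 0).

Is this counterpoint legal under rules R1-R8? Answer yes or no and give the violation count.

bar 0: v0=C3 v1=C4 (P8)
bar 1: v0=D3 v1=B3 (M6)
bar 2: v0=E3 v1=G3 (m3)
bar 3: v0=F3 v1=F4 (P8)
bar 4: v0=G3 v1=G4 (P8)
bar 5: v0=A3 v1=E4 (P5)
bar 6: v0=G3 v1=C4 (P4)
bar 7: v0=B3 v1=G4 (m6)
bar 8: v0=C4 v1=A4 (M6)
bar 9: v0=D4 v1=B4 (M6)
bar 10: v0=B2 v1=G3 (m6)
bar 11: v0=C3 v1=C4 (P8)
  R7 @ bar1.3: B3->F3 leap 6st
  R2 @ bar3.0: E3/G3 m3 -> F3/F4 P8 similar
  R7 @ bar3.0: G3->F4 leap 10st
  R2 @ bar4.0: F3/D4 M6 -> G3/G4 P8 similar
  R2 @ bar5.0: G3/B3 M3 -> A3/E4 P5 similar
  R4 @ bar6.0: G3/C4 P4 untreated
  R3 @ bar7.2: B3 above A3
  R4 @ bar7.2: B3/A3 M2 untreated
  R7 @ bar10.0: D4->B2 leap 15st
  R7 @ bar10.0: B4->G3 leap 16st
  R4 @ bar10.2: B2/F3 TT untreated
  R7 @ bar10.2: B3->F3 leap 6st
  R2 @ bar11.0: B2/F3 TT -> C3/C4 P8 similar

No (13 violations)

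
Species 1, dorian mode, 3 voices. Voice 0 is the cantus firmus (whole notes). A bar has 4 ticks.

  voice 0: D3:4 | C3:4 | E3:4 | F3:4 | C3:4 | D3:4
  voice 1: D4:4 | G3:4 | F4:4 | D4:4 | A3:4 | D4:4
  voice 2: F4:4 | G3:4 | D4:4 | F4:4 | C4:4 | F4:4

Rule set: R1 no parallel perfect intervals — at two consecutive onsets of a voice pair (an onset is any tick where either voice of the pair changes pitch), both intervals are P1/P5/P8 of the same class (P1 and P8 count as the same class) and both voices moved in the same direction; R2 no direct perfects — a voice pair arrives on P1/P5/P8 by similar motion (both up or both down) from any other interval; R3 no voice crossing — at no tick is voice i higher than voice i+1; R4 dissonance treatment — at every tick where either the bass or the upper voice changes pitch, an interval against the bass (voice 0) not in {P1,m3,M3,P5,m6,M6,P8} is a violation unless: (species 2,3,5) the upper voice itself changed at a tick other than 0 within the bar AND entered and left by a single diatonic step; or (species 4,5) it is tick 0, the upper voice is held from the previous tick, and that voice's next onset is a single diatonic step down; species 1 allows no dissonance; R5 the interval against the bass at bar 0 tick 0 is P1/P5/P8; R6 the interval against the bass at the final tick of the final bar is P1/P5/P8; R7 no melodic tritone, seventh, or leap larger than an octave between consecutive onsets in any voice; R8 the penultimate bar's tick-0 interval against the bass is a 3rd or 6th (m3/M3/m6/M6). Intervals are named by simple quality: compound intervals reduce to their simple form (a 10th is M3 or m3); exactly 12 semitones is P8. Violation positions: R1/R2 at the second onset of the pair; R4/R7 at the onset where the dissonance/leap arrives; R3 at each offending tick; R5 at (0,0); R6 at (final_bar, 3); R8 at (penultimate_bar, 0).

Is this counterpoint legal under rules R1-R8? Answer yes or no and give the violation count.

No (17 violations)

bar 0: v0=D3 v1=D4 v2=F4 (m3)
bar 1: v0=C3 v1=G3 v2=G3 (P5)
bar 2: v0=E3 v1=F4 v2=D4 (m7)
bar 3: v0=F3 v1=D4 v2=F4 (P8)
bar 4: v0=C3 v1=A3 v2=C4 (P8)
bar 5: v0=D3 v1=D4 v2=F4 (m3)
  R5 @ bar0.0: opens on m3
  R2 @ bar1.0: D3/D4 P8 -> C3/G3 P5 similar
  R2 @ bar1.0: D3/F4 m3 -> C3/G3 P5 similar
  R2 @ bar1.0: D4/F4 m3 -> G3/G3 P1 similar
  R7 @ bar1.0: F4->G3 leap 10st
  R3 @ bar2.0: F4 above D4
  R4 @ bar2.0: E3/F4 m2 untreated
  R4 @ bar2.0: E3/D4 m7 untreated
  R7 @ bar2.0: G3->F4 leap 10st
  R3 @ bar2.1: F4 above D4
  R3 @ bar2.2: F4 above D4
  R3 @ bar2.3: F4 above D4
  R2 @ bar3.0: E3/D4 m7 -> F3/F4 P8 similar
  R1 @ bar4.0: F3/F4 P8 -> C3/C4 P8 similar
  R8 @ bar4.0: penult P8 not 3rd/6th
  R2 @ bar5.0: C3/A3 M6 -> D3/D4 P8 similar
  R6 @ bar5.3: closes on m3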